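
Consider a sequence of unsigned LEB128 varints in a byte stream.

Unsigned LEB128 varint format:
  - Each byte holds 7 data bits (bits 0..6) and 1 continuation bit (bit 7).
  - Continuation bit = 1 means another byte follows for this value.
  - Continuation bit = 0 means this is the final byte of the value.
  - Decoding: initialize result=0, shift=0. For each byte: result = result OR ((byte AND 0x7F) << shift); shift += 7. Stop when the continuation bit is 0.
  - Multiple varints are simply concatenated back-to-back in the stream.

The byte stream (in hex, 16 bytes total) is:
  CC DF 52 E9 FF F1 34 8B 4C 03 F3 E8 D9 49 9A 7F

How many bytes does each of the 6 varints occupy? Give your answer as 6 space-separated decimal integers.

  byte[0]=0xCC cont=1 payload=0x4C=76: acc |= 76<<0 -> acc=76 shift=7
  byte[1]=0xDF cont=1 payload=0x5F=95: acc |= 95<<7 -> acc=12236 shift=14
  byte[2]=0x52 cont=0 payload=0x52=82: acc |= 82<<14 -> acc=1355724 shift=21 [end]
Varint 1: bytes[0:3] = CC DF 52 -> value 1355724 (3 byte(s))
  byte[3]=0xE9 cont=1 payload=0x69=105: acc |= 105<<0 -> acc=105 shift=7
  byte[4]=0xFF cont=1 payload=0x7F=127: acc |= 127<<7 -> acc=16361 shift=14
  byte[5]=0xF1 cont=1 payload=0x71=113: acc |= 113<<14 -> acc=1867753 shift=21
  byte[6]=0x34 cont=0 payload=0x34=52: acc |= 52<<21 -> acc=110919657 shift=28 [end]
Varint 2: bytes[3:7] = E9 FF F1 34 -> value 110919657 (4 byte(s))
  byte[7]=0x8B cont=1 payload=0x0B=11: acc |= 11<<0 -> acc=11 shift=7
  byte[8]=0x4C cont=0 payload=0x4C=76: acc |= 76<<7 -> acc=9739 shift=14 [end]
Varint 3: bytes[7:9] = 8B 4C -> value 9739 (2 byte(s))
  byte[9]=0x03 cont=0 payload=0x03=3: acc |= 3<<0 -> acc=3 shift=7 [end]
Varint 4: bytes[9:10] = 03 -> value 3 (1 byte(s))
  byte[10]=0xF3 cont=1 payload=0x73=115: acc |= 115<<0 -> acc=115 shift=7
  byte[11]=0xE8 cont=1 payload=0x68=104: acc |= 104<<7 -> acc=13427 shift=14
  byte[12]=0xD9 cont=1 payload=0x59=89: acc |= 89<<14 -> acc=1471603 shift=21
  byte[13]=0x49 cont=0 payload=0x49=73: acc |= 73<<21 -> acc=154563699 shift=28 [end]
Varint 5: bytes[10:14] = F3 E8 D9 49 -> value 154563699 (4 byte(s))
  byte[14]=0x9A cont=1 payload=0x1A=26: acc |= 26<<0 -> acc=26 shift=7
  byte[15]=0x7F cont=0 payload=0x7F=127: acc |= 127<<7 -> acc=16282 shift=14 [end]
Varint 6: bytes[14:16] = 9A 7F -> value 16282 (2 byte(s))

Answer: 3 4 2 1 4 2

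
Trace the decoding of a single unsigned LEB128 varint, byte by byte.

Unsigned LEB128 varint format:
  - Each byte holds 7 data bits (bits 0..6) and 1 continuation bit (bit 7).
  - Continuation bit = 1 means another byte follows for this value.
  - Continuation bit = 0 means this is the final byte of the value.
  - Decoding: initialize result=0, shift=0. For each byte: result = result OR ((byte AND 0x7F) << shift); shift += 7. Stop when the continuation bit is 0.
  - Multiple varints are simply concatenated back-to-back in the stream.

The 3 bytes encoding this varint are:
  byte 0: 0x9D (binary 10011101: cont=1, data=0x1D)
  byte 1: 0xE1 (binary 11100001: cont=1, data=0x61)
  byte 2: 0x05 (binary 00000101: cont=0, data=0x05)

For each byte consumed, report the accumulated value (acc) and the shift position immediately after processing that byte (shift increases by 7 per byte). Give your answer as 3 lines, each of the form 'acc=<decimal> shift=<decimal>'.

Answer: acc=29 shift=7
acc=12445 shift=14
acc=94365 shift=21

Derivation:
byte 0=0x9D: payload=0x1D=29, contrib = 29<<0 = 29; acc -> 29, shift -> 7
byte 1=0xE1: payload=0x61=97, contrib = 97<<7 = 12416; acc -> 12445, shift -> 14
byte 2=0x05: payload=0x05=5, contrib = 5<<14 = 81920; acc -> 94365, shift -> 21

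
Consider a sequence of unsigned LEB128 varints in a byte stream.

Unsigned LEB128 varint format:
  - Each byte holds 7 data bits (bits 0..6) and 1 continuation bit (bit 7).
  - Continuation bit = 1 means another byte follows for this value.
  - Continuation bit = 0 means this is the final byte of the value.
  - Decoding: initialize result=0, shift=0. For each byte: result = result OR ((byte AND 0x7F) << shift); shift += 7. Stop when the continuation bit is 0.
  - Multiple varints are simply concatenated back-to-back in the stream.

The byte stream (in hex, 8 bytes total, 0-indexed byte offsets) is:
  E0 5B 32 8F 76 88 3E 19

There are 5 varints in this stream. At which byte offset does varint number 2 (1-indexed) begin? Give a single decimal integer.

Answer: 2

Derivation:
  byte[0]=0xE0 cont=1 payload=0x60=96: acc |= 96<<0 -> acc=96 shift=7
  byte[1]=0x5B cont=0 payload=0x5B=91: acc |= 91<<7 -> acc=11744 shift=14 [end]
Varint 1: bytes[0:2] = E0 5B -> value 11744 (2 byte(s))
  byte[2]=0x32 cont=0 payload=0x32=50: acc |= 50<<0 -> acc=50 shift=7 [end]
Varint 2: bytes[2:3] = 32 -> value 50 (1 byte(s))
  byte[3]=0x8F cont=1 payload=0x0F=15: acc |= 15<<0 -> acc=15 shift=7
  byte[4]=0x76 cont=0 payload=0x76=118: acc |= 118<<7 -> acc=15119 shift=14 [end]
Varint 3: bytes[3:5] = 8F 76 -> value 15119 (2 byte(s))
  byte[5]=0x88 cont=1 payload=0x08=8: acc |= 8<<0 -> acc=8 shift=7
  byte[6]=0x3E cont=0 payload=0x3E=62: acc |= 62<<7 -> acc=7944 shift=14 [end]
Varint 4: bytes[5:7] = 88 3E -> value 7944 (2 byte(s))
  byte[7]=0x19 cont=0 payload=0x19=25: acc |= 25<<0 -> acc=25 shift=7 [end]
Varint 5: bytes[7:8] = 19 -> value 25 (1 byte(s))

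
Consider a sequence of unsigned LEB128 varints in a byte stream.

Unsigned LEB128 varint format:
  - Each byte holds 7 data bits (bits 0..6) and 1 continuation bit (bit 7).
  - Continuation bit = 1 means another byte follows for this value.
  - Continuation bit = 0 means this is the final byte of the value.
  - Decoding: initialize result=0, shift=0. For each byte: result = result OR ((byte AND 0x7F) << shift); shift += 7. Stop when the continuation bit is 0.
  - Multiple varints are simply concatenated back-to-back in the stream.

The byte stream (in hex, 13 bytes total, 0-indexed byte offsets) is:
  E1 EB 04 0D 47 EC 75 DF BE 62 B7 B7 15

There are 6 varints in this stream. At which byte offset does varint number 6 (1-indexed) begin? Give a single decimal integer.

  byte[0]=0xE1 cont=1 payload=0x61=97: acc |= 97<<0 -> acc=97 shift=7
  byte[1]=0xEB cont=1 payload=0x6B=107: acc |= 107<<7 -> acc=13793 shift=14
  byte[2]=0x04 cont=0 payload=0x04=4: acc |= 4<<14 -> acc=79329 shift=21 [end]
Varint 1: bytes[0:3] = E1 EB 04 -> value 79329 (3 byte(s))
  byte[3]=0x0D cont=0 payload=0x0D=13: acc |= 13<<0 -> acc=13 shift=7 [end]
Varint 2: bytes[3:4] = 0D -> value 13 (1 byte(s))
  byte[4]=0x47 cont=0 payload=0x47=71: acc |= 71<<0 -> acc=71 shift=7 [end]
Varint 3: bytes[4:5] = 47 -> value 71 (1 byte(s))
  byte[5]=0xEC cont=1 payload=0x6C=108: acc |= 108<<0 -> acc=108 shift=7
  byte[6]=0x75 cont=0 payload=0x75=117: acc |= 117<<7 -> acc=15084 shift=14 [end]
Varint 4: bytes[5:7] = EC 75 -> value 15084 (2 byte(s))
  byte[7]=0xDF cont=1 payload=0x5F=95: acc |= 95<<0 -> acc=95 shift=7
  byte[8]=0xBE cont=1 payload=0x3E=62: acc |= 62<<7 -> acc=8031 shift=14
  byte[9]=0x62 cont=0 payload=0x62=98: acc |= 98<<14 -> acc=1613663 shift=21 [end]
Varint 5: bytes[7:10] = DF BE 62 -> value 1613663 (3 byte(s))
  byte[10]=0xB7 cont=1 payload=0x37=55: acc |= 55<<0 -> acc=55 shift=7
  byte[11]=0xB7 cont=1 payload=0x37=55: acc |= 55<<7 -> acc=7095 shift=14
  byte[12]=0x15 cont=0 payload=0x15=21: acc |= 21<<14 -> acc=351159 shift=21 [end]
Varint 6: bytes[10:13] = B7 B7 15 -> value 351159 (3 byte(s))

Answer: 10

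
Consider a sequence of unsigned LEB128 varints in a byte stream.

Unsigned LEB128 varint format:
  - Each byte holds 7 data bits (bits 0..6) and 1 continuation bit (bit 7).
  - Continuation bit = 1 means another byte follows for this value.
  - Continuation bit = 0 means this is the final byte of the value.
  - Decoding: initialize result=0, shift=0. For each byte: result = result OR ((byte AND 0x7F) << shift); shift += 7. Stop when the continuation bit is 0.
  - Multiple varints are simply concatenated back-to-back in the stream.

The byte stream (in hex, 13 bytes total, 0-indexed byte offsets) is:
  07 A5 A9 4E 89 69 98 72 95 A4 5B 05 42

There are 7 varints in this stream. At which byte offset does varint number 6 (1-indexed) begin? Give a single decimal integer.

Answer: 11

Derivation:
  byte[0]=0x07 cont=0 payload=0x07=7: acc |= 7<<0 -> acc=7 shift=7 [end]
Varint 1: bytes[0:1] = 07 -> value 7 (1 byte(s))
  byte[1]=0xA5 cont=1 payload=0x25=37: acc |= 37<<0 -> acc=37 shift=7
  byte[2]=0xA9 cont=1 payload=0x29=41: acc |= 41<<7 -> acc=5285 shift=14
  byte[3]=0x4E cont=0 payload=0x4E=78: acc |= 78<<14 -> acc=1283237 shift=21 [end]
Varint 2: bytes[1:4] = A5 A9 4E -> value 1283237 (3 byte(s))
  byte[4]=0x89 cont=1 payload=0x09=9: acc |= 9<<0 -> acc=9 shift=7
  byte[5]=0x69 cont=0 payload=0x69=105: acc |= 105<<7 -> acc=13449 shift=14 [end]
Varint 3: bytes[4:6] = 89 69 -> value 13449 (2 byte(s))
  byte[6]=0x98 cont=1 payload=0x18=24: acc |= 24<<0 -> acc=24 shift=7
  byte[7]=0x72 cont=0 payload=0x72=114: acc |= 114<<7 -> acc=14616 shift=14 [end]
Varint 4: bytes[6:8] = 98 72 -> value 14616 (2 byte(s))
  byte[8]=0x95 cont=1 payload=0x15=21: acc |= 21<<0 -> acc=21 shift=7
  byte[9]=0xA4 cont=1 payload=0x24=36: acc |= 36<<7 -> acc=4629 shift=14
  byte[10]=0x5B cont=0 payload=0x5B=91: acc |= 91<<14 -> acc=1495573 shift=21 [end]
Varint 5: bytes[8:11] = 95 A4 5B -> value 1495573 (3 byte(s))
  byte[11]=0x05 cont=0 payload=0x05=5: acc |= 5<<0 -> acc=5 shift=7 [end]
Varint 6: bytes[11:12] = 05 -> value 5 (1 byte(s))
  byte[12]=0x42 cont=0 payload=0x42=66: acc |= 66<<0 -> acc=66 shift=7 [end]
Varint 7: bytes[12:13] = 42 -> value 66 (1 byte(s))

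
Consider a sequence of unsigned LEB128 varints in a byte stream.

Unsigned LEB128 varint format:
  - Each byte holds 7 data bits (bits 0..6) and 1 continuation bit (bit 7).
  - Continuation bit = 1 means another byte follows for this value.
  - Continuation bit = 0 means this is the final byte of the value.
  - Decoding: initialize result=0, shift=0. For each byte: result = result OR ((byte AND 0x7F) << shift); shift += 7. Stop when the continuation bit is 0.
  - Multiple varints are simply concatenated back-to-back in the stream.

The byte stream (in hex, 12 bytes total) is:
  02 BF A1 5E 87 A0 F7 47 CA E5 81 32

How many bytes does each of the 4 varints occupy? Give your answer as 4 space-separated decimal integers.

  byte[0]=0x02 cont=0 payload=0x02=2: acc |= 2<<0 -> acc=2 shift=7 [end]
Varint 1: bytes[0:1] = 02 -> value 2 (1 byte(s))
  byte[1]=0xBF cont=1 payload=0x3F=63: acc |= 63<<0 -> acc=63 shift=7
  byte[2]=0xA1 cont=1 payload=0x21=33: acc |= 33<<7 -> acc=4287 shift=14
  byte[3]=0x5E cont=0 payload=0x5E=94: acc |= 94<<14 -> acc=1544383 shift=21 [end]
Varint 2: bytes[1:4] = BF A1 5E -> value 1544383 (3 byte(s))
  byte[4]=0x87 cont=1 payload=0x07=7: acc |= 7<<0 -> acc=7 shift=7
  byte[5]=0xA0 cont=1 payload=0x20=32: acc |= 32<<7 -> acc=4103 shift=14
  byte[6]=0xF7 cont=1 payload=0x77=119: acc |= 119<<14 -> acc=1953799 shift=21
  byte[7]=0x47 cont=0 payload=0x47=71: acc |= 71<<21 -> acc=150851591 shift=28 [end]
Varint 3: bytes[4:8] = 87 A0 F7 47 -> value 150851591 (4 byte(s))
  byte[8]=0xCA cont=1 payload=0x4A=74: acc |= 74<<0 -> acc=74 shift=7
  byte[9]=0xE5 cont=1 payload=0x65=101: acc |= 101<<7 -> acc=13002 shift=14
  byte[10]=0x81 cont=1 payload=0x01=1: acc |= 1<<14 -> acc=29386 shift=21
  byte[11]=0x32 cont=0 payload=0x32=50: acc |= 50<<21 -> acc=104886986 shift=28 [end]
Varint 4: bytes[8:12] = CA E5 81 32 -> value 104886986 (4 byte(s))

Answer: 1 3 4 4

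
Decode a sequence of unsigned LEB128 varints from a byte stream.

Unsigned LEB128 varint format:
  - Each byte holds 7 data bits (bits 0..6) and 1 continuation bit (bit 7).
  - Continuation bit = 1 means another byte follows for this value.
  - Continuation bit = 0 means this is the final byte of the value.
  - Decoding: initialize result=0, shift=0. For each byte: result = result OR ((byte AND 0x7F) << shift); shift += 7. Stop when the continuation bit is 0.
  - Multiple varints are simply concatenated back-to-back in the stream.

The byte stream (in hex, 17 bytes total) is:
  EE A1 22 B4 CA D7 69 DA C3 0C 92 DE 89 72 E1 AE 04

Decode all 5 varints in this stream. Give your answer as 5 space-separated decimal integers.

Answer: 561390 221635892 205274 239234834 71521

Derivation:
  byte[0]=0xEE cont=1 payload=0x6E=110: acc |= 110<<0 -> acc=110 shift=7
  byte[1]=0xA1 cont=1 payload=0x21=33: acc |= 33<<7 -> acc=4334 shift=14
  byte[2]=0x22 cont=0 payload=0x22=34: acc |= 34<<14 -> acc=561390 shift=21 [end]
Varint 1: bytes[0:3] = EE A1 22 -> value 561390 (3 byte(s))
  byte[3]=0xB4 cont=1 payload=0x34=52: acc |= 52<<0 -> acc=52 shift=7
  byte[4]=0xCA cont=1 payload=0x4A=74: acc |= 74<<7 -> acc=9524 shift=14
  byte[5]=0xD7 cont=1 payload=0x57=87: acc |= 87<<14 -> acc=1434932 shift=21
  byte[6]=0x69 cont=0 payload=0x69=105: acc |= 105<<21 -> acc=221635892 shift=28 [end]
Varint 2: bytes[3:7] = B4 CA D7 69 -> value 221635892 (4 byte(s))
  byte[7]=0xDA cont=1 payload=0x5A=90: acc |= 90<<0 -> acc=90 shift=7
  byte[8]=0xC3 cont=1 payload=0x43=67: acc |= 67<<7 -> acc=8666 shift=14
  byte[9]=0x0C cont=0 payload=0x0C=12: acc |= 12<<14 -> acc=205274 shift=21 [end]
Varint 3: bytes[7:10] = DA C3 0C -> value 205274 (3 byte(s))
  byte[10]=0x92 cont=1 payload=0x12=18: acc |= 18<<0 -> acc=18 shift=7
  byte[11]=0xDE cont=1 payload=0x5E=94: acc |= 94<<7 -> acc=12050 shift=14
  byte[12]=0x89 cont=1 payload=0x09=9: acc |= 9<<14 -> acc=159506 shift=21
  byte[13]=0x72 cont=0 payload=0x72=114: acc |= 114<<21 -> acc=239234834 shift=28 [end]
Varint 4: bytes[10:14] = 92 DE 89 72 -> value 239234834 (4 byte(s))
  byte[14]=0xE1 cont=1 payload=0x61=97: acc |= 97<<0 -> acc=97 shift=7
  byte[15]=0xAE cont=1 payload=0x2E=46: acc |= 46<<7 -> acc=5985 shift=14
  byte[16]=0x04 cont=0 payload=0x04=4: acc |= 4<<14 -> acc=71521 shift=21 [end]
Varint 5: bytes[14:17] = E1 AE 04 -> value 71521 (3 byte(s))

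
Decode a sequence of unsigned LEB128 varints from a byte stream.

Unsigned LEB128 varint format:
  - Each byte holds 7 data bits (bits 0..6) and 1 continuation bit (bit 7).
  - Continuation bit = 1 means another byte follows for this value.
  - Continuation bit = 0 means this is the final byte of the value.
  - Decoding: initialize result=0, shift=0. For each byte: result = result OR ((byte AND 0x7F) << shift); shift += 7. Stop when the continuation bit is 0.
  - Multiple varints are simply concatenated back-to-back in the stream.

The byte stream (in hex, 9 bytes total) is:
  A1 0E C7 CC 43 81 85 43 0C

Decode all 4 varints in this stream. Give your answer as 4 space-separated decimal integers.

  byte[0]=0xA1 cont=1 payload=0x21=33: acc |= 33<<0 -> acc=33 shift=7
  byte[1]=0x0E cont=0 payload=0x0E=14: acc |= 14<<7 -> acc=1825 shift=14 [end]
Varint 1: bytes[0:2] = A1 0E -> value 1825 (2 byte(s))
  byte[2]=0xC7 cont=1 payload=0x47=71: acc |= 71<<0 -> acc=71 shift=7
  byte[3]=0xCC cont=1 payload=0x4C=76: acc |= 76<<7 -> acc=9799 shift=14
  byte[4]=0x43 cont=0 payload=0x43=67: acc |= 67<<14 -> acc=1107527 shift=21 [end]
Varint 2: bytes[2:5] = C7 CC 43 -> value 1107527 (3 byte(s))
  byte[5]=0x81 cont=1 payload=0x01=1: acc |= 1<<0 -> acc=1 shift=7
  byte[6]=0x85 cont=1 payload=0x05=5: acc |= 5<<7 -> acc=641 shift=14
  byte[7]=0x43 cont=0 payload=0x43=67: acc |= 67<<14 -> acc=1098369 shift=21 [end]
Varint 3: bytes[5:8] = 81 85 43 -> value 1098369 (3 byte(s))
  byte[8]=0x0C cont=0 payload=0x0C=12: acc |= 12<<0 -> acc=12 shift=7 [end]
Varint 4: bytes[8:9] = 0C -> value 12 (1 byte(s))

Answer: 1825 1107527 1098369 12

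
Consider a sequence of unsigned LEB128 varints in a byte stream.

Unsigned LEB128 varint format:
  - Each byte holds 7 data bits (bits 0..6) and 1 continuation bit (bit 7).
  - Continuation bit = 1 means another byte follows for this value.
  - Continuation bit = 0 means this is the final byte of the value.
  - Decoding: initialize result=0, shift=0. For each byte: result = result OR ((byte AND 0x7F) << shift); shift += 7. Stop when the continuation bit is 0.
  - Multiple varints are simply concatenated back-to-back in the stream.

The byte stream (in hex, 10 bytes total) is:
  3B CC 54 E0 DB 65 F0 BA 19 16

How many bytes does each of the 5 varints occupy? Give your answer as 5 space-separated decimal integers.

  byte[0]=0x3B cont=0 payload=0x3B=59: acc |= 59<<0 -> acc=59 shift=7 [end]
Varint 1: bytes[0:1] = 3B -> value 59 (1 byte(s))
  byte[1]=0xCC cont=1 payload=0x4C=76: acc |= 76<<0 -> acc=76 shift=7
  byte[2]=0x54 cont=0 payload=0x54=84: acc |= 84<<7 -> acc=10828 shift=14 [end]
Varint 2: bytes[1:3] = CC 54 -> value 10828 (2 byte(s))
  byte[3]=0xE0 cont=1 payload=0x60=96: acc |= 96<<0 -> acc=96 shift=7
  byte[4]=0xDB cont=1 payload=0x5B=91: acc |= 91<<7 -> acc=11744 shift=14
  byte[5]=0x65 cont=0 payload=0x65=101: acc |= 101<<14 -> acc=1666528 shift=21 [end]
Varint 3: bytes[3:6] = E0 DB 65 -> value 1666528 (3 byte(s))
  byte[6]=0xF0 cont=1 payload=0x70=112: acc |= 112<<0 -> acc=112 shift=7
  byte[7]=0xBA cont=1 payload=0x3A=58: acc |= 58<<7 -> acc=7536 shift=14
  byte[8]=0x19 cont=0 payload=0x19=25: acc |= 25<<14 -> acc=417136 shift=21 [end]
Varint 4: bytes[6:9] = F0 BA 19 -> value 417136 (3 byte(s))
  byte[9]=0x16 cont=0 payload=0x16=22: acc |= 22<<0 -> acc=22 shift=7 [end]
Varint 5: bytes[9:10] = 16 -> value 22 (1 byte(s))

Answer: 1 2 3 3 1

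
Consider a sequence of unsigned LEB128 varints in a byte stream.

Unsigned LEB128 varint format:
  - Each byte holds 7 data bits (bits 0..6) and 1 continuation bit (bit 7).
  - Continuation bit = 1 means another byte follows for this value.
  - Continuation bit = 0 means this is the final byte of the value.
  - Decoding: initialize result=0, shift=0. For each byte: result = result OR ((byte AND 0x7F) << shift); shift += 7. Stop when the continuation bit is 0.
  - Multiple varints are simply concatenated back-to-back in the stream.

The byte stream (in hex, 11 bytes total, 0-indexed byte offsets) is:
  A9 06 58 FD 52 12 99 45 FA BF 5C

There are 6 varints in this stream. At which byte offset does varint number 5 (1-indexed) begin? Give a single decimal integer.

Answer: 6

Derivation:
  byte[0]=0xA9 cont=1 payload=0x29=41: acc |= 41<<0 -> acc=41 shift=7
  byte[1]=0x06 cont=0 payload=0x06=6: acc |= 6<<7 -> acc=809 shift=14 [end]
Varint 1: bytes[0:2] = A9 06 -> value 809 (2 byte(s))
  byte[2]=0x58 cont=0 payload=0x58=88: acc |= 88<<0 -> acc=88 shift=7 [end]
Varint 2: bytes[2:3] = 58 -> value 88 (1 byte(s))
  byte[3]=0xFD cont=1 payload=0x7D=125: acc |= 125<<0 -> acc=125 shift=7
  byte[4]=0x52 cont=0 payload=0x52=82: acc |= 82<<7 -> acc=10621 shift=14 [end]
Varint 3: bytes[3:5] = FD 52 -> value 10621 (2 byte(s))
  byte[5]=0x12 cont=0 payload=0x12=18: acc |= 18<<0 -> acc=18 shift=7 [end]
Varint 4: bytes[5:6] = 12 -> value 18 (1 byte(s))
  byte[6]=0x99 cont=1 payload=0x19=25: acc |= 25<<0 -> acc=25 shift=7
  byte[7]=0x45 cont=0 payload=0x45=69: acc |= 69<<7 -> acc=8857 shift=14 [end]
Varint 5: bytes[6:8] = 99 45 -> value 8857 (2 byte(s))
  byte[8]=0xFA cont=1 payload=0x7A=122: acc |= 122<<0 -> acc=122 shift=7
  byte[9]=0xBF cont=1 payload=0x3F=63: acc |= 63<<7 -> acc=8186 shift=14
  byte[10]=0x5C cont=0 payload=0x5C=92: acc |= 92<<14 -> acc=1515514 shift=21 [end]
Varint 6: bytes[8:11] = FA BF 5C -> value 1515514 (3 byte(s))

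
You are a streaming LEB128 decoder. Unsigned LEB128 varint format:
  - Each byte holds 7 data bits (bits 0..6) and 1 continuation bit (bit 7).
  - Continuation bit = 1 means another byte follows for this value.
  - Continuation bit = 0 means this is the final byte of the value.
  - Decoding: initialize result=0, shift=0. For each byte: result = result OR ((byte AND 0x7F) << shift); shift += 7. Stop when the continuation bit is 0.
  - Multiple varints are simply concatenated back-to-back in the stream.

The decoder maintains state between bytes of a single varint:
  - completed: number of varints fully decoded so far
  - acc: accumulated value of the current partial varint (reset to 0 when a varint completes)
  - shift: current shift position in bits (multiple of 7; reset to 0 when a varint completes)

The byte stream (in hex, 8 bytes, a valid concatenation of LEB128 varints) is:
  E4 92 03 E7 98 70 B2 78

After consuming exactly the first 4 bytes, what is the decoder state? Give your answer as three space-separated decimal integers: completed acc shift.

Answer: 1 103 7

Derivation:
byte[0]=0xE4 cont=1 payload=0x64: acc |= 100<<0 -> completed=0 acc=100 shift=7
byte[1]=0x92 cont=1 payload=0x12: acc |= 18<<7 -> completed=0 acc=2404 shift=14
byte[2]=0x03 cont=0 payload=0x03: varint #1 complete (value=51556); reset -> completed=1 acc=0 shift=0
byte[3]=0xE7 cont=1 payload=0x67: acc |= 103<<0 -> completed=1 acc=103 shift=7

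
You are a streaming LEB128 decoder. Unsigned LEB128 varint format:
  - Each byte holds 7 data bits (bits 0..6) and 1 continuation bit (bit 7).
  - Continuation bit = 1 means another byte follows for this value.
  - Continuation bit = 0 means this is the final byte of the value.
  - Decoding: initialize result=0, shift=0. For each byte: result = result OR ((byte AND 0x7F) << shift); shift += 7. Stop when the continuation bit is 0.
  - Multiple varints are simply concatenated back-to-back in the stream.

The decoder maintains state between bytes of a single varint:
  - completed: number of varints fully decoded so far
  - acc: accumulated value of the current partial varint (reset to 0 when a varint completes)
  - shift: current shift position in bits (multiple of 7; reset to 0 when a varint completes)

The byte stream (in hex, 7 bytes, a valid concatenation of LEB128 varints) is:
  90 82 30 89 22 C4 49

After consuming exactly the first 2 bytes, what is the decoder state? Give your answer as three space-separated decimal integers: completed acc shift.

Answer: 0 272 14

Derivation:
byte[0]=0x90 cont=1 payload=0x10: acc |= 16<<0 -> completed=0 acc=16 shift=7
byte[1]=0x82 cont=1 payload=0x02: acc |= 2<<7 -> completed=0 acc=272 shift=14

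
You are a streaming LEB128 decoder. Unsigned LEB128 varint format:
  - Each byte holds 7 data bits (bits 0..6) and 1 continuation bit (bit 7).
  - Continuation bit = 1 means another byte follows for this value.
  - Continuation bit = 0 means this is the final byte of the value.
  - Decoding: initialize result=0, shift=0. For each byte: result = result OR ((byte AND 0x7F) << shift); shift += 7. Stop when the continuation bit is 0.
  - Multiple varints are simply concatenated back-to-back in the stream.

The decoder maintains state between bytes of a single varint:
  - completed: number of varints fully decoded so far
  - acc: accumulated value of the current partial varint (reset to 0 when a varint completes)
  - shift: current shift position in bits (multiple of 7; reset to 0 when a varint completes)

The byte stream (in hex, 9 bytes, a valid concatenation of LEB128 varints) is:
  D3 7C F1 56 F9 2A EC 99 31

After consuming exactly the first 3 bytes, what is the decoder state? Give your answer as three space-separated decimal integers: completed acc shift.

byte[0]=0xD3 cont=1 payload=0x53: acc |= 83<<0 -> completed=0 acc=83 shift=7
byte[1]=0x7C cont=0 payload=0x7C: varint #1 complete (value=15955); reset -> completed=1 acc=0 shift=0
byte[2]=0xF1 cont=1 payload=0x71: acc |= 113<<0 -> completed=1 acc=113 shift=7

Answer: 1 113 7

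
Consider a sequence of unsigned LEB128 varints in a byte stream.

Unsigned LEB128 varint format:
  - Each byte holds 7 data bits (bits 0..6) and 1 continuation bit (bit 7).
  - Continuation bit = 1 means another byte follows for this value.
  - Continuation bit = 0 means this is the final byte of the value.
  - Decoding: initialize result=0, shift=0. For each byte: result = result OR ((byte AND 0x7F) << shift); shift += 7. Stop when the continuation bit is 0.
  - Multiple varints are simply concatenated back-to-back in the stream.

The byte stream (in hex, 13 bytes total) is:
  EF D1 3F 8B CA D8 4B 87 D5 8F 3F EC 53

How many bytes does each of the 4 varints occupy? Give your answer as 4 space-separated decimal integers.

  byte[0]=0xEF cont=1 payload=0x6F=111: acc |= 111<<0 -> acc=111 shift=7
  byte[1]=0xD1 cont=1 payload=0x51=81: acc |= 81<<7 -> acc=10479 shift=14
  byte[2]=0x3F cont=0 payload=0x3F=63: acc |= 63<<14 -> acc=1042671 shift=21 [end]
Varint 1: bytes[0:3] = EF D1 3F -> value 1042671 (3 byte(s))
  byte[3]=0x8B cont=1 payload=0x0B=11: acc |= 11<<0 -> acc=11 shift=7
  byte[4]=0xCA cont=1 payload=0x4A=74: acc |= 74<<7 -> acc=9483 shift=14
  byte[5]=0xD8 cont=1 payload=0x58=88: acc |= 88<<14 -> acc=1451275 shift=21
  byte[6]=0x4B cont=0 payload=0x4B=75: acc |= 75<<21 -> acc=158737675 shift=28 [end]
Varint 2: bytes[3:7] = 8B CA D8 4B -> value 158737675 (4 byte(s))
  byte[7]=0x87 cont=1 payload=0x07=7: acc |= 7<<0 -> acc=7 shift=7
  byte[8]=0xD5 cont=1 payload=0x55=85: acc |= 85<<7 -> acc=10887 shift=14
  byte[9]=0x8F cont=1 payload=0x0F=15: acc |= 15<<14 -> acc=256647 shift=21
  byte[10]=0x3F cont=0 payload=0x3F=63: acc |= 63<<21 -> acc=132377223 shift=28 [end]
Varint 3: bytes[7:11] = 87 D5 8F 3F -> value 132377223 (4 byte(s))
  byte[11]=0xEC cont=1 payload=0x6C=108: acc |= 108<<0 -> acc=108 shift=7
  byte[12]=0x53 cont=0 payload=0x53=83: acc |= 83<<7 -> acc=10732 shift=14 [end]
Varint 4: bytes[11:13] = EC 53 -> value 10732 (2 byte(s))

Answer: 3 4 4 2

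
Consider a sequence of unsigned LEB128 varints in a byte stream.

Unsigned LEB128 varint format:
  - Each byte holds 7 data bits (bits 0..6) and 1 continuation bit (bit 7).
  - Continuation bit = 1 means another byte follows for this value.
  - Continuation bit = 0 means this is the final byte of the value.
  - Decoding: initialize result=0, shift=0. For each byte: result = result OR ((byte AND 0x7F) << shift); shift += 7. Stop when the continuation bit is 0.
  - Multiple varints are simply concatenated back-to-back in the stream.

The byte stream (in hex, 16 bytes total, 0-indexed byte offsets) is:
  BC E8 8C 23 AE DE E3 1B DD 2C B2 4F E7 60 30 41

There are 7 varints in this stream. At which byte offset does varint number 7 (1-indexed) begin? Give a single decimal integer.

Answer: 15

Derivation:
  byte[0]=0xBC cont=1 payload=0x3C=60: acc |= 60<<0 -> acc=60 shift=7
  byte[1]=0xE8 cont=1 payload=0x68=104: acc |= 104<<7 -> acc=13372 shift=14
  byte[2]=0x8C cont=1 payload=0x0C=12: acc |= 12<<14 -> acc=209980 shift=21
  byte[3]=0x23 cont=0 payload=0x23=35: acc |= 35<<21 -> acc=73610300 shift=28 [end]
Varint 1: bytes[0:4] = BC E8 8C 23 -> value 73610300 (4 byte(s))
  byte[4]=0xAE cont=1 payload=0x2E=46: acc |= 46<<0 -> acc=46 shift=7
  byte[5]=0xDE cont=1 payload=0x5E=94: acc |= 94<<7 -> acc=12078 shift=14
  byte[6]=0xE3 cont=1 payload=0x63=99: acc |= 99<<14 -> acc=1634094 shift=21
  byte[7]=0x1B cont=0 payload=0x1B=27: acc |= 27<<21 -> acc=58257198 shift=28 [end]
Varint 2: bytes[4:8] = AE DE E3 1B -> value 58257198 (4 byte(s))
  byte[8]=0xDD cont=1 payload=0x5D=93: acc |= 93<<0 -> acc=93 shift=7
  byte[9]=0x2C cont=0 payload=0x2C=44: acc |= 44<<7 -> acc=5725 shift=14 [end]
Varint 3: bytes[8:10] = DD 2C -> value 5725 (2 byte(s))
  byte[10]=0xB2 cont=1 payload=0x32=50: acc |= 50<<0 -> acc=50 shift=7
  byte[11]=0x4F cont=0 payload=0x4F=79: acc |= 79<<7 -> acc=10162 shift=14 [end]
Varint 4: bytes[10:12] = B2 4F -> value 10162 (2 byte(s))
  byte[12]=0xE7 cont=1 payload=0x67=103: acc |= 103<<0 -> acc=103 shift=7
  byte[13]=0x60 cont=0 payload=0x60=96: acc |= 96<<7 -> acc=12391 shift=14 [end]
Varint 5: bytes[12:14] = E7 60 -> value 12391 (2 byte(s))
  byte[14]=0x30 cont=0 payload=0x30=48: acc |= 48<<0 -> acc=48 shift=7 [end]
Varint 6: bytes[14:15] = 30 -> value 48 (1 byte(s))
  byte[15]=0x41 cont=0 payload=0x41=65: acc |= 65<<0 -> acc=65 shift=7 [end]
Varint 7: bytes[15:16] = 41 -> value 65 (1 byte(s))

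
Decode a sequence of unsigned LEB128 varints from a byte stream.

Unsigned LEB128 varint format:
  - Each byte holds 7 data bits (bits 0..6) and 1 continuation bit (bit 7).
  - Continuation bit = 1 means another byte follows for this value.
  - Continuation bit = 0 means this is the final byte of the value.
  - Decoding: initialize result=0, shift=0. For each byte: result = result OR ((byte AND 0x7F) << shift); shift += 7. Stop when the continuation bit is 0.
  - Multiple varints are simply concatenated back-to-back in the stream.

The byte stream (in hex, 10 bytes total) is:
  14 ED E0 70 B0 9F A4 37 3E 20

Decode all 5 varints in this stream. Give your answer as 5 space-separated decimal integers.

Answer: 20 1847405 115937200 62 32

Derivation:
  byte[0]=0x14 cont=0 payload=0x14=20: acc |= 20<<0 -> acc=20 shift=7 [end]
Varint 1: bytes[0:1] = 14 -> value 20 (1 byte(s))
  byte[1]=0xED cont=1 payload=0x6D=109: acc |= 109<<0 -> acc=109 shift=7
  byte[2]=0xE0 cont=1 payload=0x60=96: acc |= 96<<7 -> acc=12397 shift=14
  byte[3]=0x70 cont=0 payload=0x70=112: acc |= 112<<14 -> acc=1847405 shift=21 [end]
Varint 2: bytes[1:4] = ED E0 70 -> value 1847405 (3 byte(s))
  byte[4]=0xB0 cont=1 payload=0x30=48: acc |= 48<<0 -> acc=48 shift=7
  byte[5]=0x9F cont=1 payload=0x1F=31: acc |= 31<<7 -> acc=4016 shift=14
  byte[6]=0xA4 cont=1 payload=0x24=36: acc |= 36<<14 -> acc=593840 shift=21
  byte[7]=0x37 cont=0 payload=0x37=55: acc |= 55<<21 -> acc=115937200 shift=28 [end]
Varint 3: bytes[4:8] = B0 9F A4 37 -> value 115937200 (4 byte(s))
  byte[8]=0x3E cont=0 payload=0x3E=62: acc |= 62<<0 -> acc=62 shift=7 [end]
Varint 4: bytes[8:9] = 3E -> value 62 (1 byte(s))
  byte[9]=0x20 cont=0 payload=0x20=32: acc |= 32<<0 -> acc=32 shift=7 [end]
Varint 5: bytes[9:10] = 20 -> value 32 (1 byte(s))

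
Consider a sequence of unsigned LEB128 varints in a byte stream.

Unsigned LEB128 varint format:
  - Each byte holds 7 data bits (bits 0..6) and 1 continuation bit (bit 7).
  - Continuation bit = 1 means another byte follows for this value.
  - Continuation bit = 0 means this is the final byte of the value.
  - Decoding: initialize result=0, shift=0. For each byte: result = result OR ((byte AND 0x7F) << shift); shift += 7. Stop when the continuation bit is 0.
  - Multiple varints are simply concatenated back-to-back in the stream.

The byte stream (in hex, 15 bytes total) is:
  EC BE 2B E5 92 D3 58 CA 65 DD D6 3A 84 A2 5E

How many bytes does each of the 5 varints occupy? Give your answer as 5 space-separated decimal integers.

Answer: 3 4 2 3 3

Derivation:
  byte[0]=0xEC cont=1 payload=0x6C=108: acc |= 108<<0 -> acc=108 shift=7
  byte[1]=0xBE cont=1 payload=0x3E=62: acc |= 62<<7 -> acc=8044 shift=14
  byte[2]=0x2B cont=0 payload=0x2B=43: acc |= 43<<14 -> acc=712556 shift=21 [end]
Varint 1: bytes[0:3] = EC BE 2B -> value 712556 (3 byte(s))
  byte[3]=0xE5 cont=1 payload=0x65=101: acc |= 101<<0 -> acc=101 shift=7
  byte[4]=0x92 cont=1 payload=0x12=18: acc |= 18<<7 -> acc=2405 shift=14
  byte[5]=0xD3 cont=1 payload=0x53=83: acc |= 83<<14 -> acc=1362277 shift=21
  byte[6]=0x58 cont=0 payload=0x58=88: acc |= 88<<21 -> acc=185911653 shift=28 [end]
Varint 2: bytes[3:7] = E5 92 D3 58 -> value 185911653 (4 byte(s))
  byte[7]=0xCA cont=1 payload=0x4A=74: acc |= 74<<0 -> acc=74 shift=7
  byte[8]=0x65 cont=0 payload=0x65=101: acc |= 101<<7 -> acc=13002 shift=14 [end]
Varint 3: bytes[7:9] = CA 65 -> value 13002 (2 byte(s))
  byte[9]=0xDD cont=1 payload=0x5D=93: acc |= 93<<0 -> acc=93 shift=7
  byte[10]=0xD6 cont=1 payload=0x56=86: acc |= 86<<7 -> acc=11101 shift=14
  byte[11]=0x3A cont=0 payload=0x3A=58: acc |= 58<<14 -> acc=961373 shift=21 [end]
Varint 4: bytes[9:12] = DD D6 3A -> value 961373 (3 byte(s))
  byte[12]=0x84 cont=1 payload=0x04=4: acc |= 4<<0 -> acc=4 shift=7
  byte[13]=0xA2 cont=1 payload=0x22=34: acc |= 34<<7 -> acc=4356 shift=14
  byte[14]=0x5E cont=0 payload=0x5E=94: acc |= 94<<14 -> acc=1544452 shift=21 [end]
Varint 5: bytes[12:15] = 84 A2 5E -> value 1544452 (3 byte(s))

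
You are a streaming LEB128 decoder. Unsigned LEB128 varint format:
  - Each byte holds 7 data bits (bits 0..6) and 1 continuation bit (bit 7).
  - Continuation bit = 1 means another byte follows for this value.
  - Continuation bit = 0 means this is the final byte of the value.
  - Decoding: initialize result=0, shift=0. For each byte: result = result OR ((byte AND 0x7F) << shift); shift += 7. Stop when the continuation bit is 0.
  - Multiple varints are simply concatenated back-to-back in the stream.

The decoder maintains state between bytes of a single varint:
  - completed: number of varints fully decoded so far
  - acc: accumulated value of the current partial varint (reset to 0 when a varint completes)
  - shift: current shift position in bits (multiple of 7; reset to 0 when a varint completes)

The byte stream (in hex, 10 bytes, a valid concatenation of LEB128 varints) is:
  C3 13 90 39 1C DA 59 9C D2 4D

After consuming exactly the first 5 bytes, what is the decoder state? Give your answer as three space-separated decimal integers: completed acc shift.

byte[0]=0xC3 cont=1 payload=0x43: acc |= 67<<0 -> completed=0 acc=67 shift=7
byte[1]=0x13 cont=0 payload=0x13: varint #1 complete (value=2499); reset -> completed=1 acc=0 shift=0
byte[2]=0x90 cont=1 payload=0x10: acc |= 16<<0 -> completed=1 acc=16 shift=7
byte[3]=0x39 cont=0 payload=0x39: varint #2 complete (value=7312); reset -> completed=2 acc=0 shift=0
byte[4]=0x1C cont=0 payload=0x1C: varint #3 complete (value=28); reset -> completed=3 acc=0 shift=0

Answer: 3 0 0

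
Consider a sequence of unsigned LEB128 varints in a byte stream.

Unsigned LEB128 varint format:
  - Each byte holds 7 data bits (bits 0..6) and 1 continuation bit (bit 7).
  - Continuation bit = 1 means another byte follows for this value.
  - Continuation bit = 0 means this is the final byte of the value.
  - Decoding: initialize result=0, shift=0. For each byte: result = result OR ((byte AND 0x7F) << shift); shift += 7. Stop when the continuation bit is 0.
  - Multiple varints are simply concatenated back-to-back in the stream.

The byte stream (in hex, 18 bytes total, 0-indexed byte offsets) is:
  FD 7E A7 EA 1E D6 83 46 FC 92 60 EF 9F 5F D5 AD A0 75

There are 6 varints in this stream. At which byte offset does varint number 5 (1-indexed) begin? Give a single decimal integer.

  byte[0]=0xFD cont=1 payload=0x7D=125: acc |= 125<<0 -> acc=125 shift=7
  byte[1]=0x7E cont=0 payload=0x7E=126: acc |= 126<<7 -> acc=16253 shift=14 [end]
Varint 1: bytes[0:2] = FD 7E -> value 16253 (2 byte(s))
  byte[2]=0xA7 cont=1 payload=0x27=39: acc |= 39<<0 -> acc=39 shift=7
  byte[3]=0xEA cont=1 payload=0x6A=106: acc |= 106<<7 -> acc=13607 shift=14
  byte[4]=0x1E cont=0 payload=0x1E=30: acc |= 30<<14 -> acc=505127 shift=21 [end]
Varint 2: bytes[2:5] = A7 EA 1E -> value 505127 (3 byte(s))
  byte[5]=0xD6 cont=1 payload=0x56=86: acc |= 86<<0 -> acc=86 shift=7
  byte[6]=0x83 cont=1 payload=0x03=3: acc |= 3<<7 -> acc=470 shift=14
  byte[7]=0x46 cont=0 payload=0x46=70: acc |= 70<<14 -> acc=1147350 shift=21 [end]
Varint 3: bytes[5:8] = D6 83 46 -> value 1147350 (3 byte(s))
  byte[8]=0xFC cont=1 payload=0x7C=124: acc |= 124<<0 -> acc=124 shift=7
  byte[9]=0x92 cont=1 payload=0x12=18: acc |= 18<<7 -> acc=2428 shift=14
  byte[10]=0x60 cont=0 payload=0x60=96: acc |= 96<<14 -> acc=1575292 shift=21 [end]
Varint 4: bytes[8:11] = FC 92 60 -> value 1575292 (3 byte(s))
  byte[11]=0xEF cont=1 payload=0x6F=111: acc |= 111<<0 -> acc=111 shift=7
  byte[12]=0x9F cont=1 payload=0x1F=31: acc |= 31<<7 -> acc=4079 shift=14
  byte[13]=0x5F cont=0 payload=0x5F=95: acc |= 95<<14 -> acc=1560559 shift=21 [end]
Varint 5: bytes[11:14] = EF 9F 5F -> value 1560559 (3 byte(s))
  byte[14]=0xD5 cont=1 payload=0x55=85: acc |= 85<<0 -> acc=85 shift=7
  byte[15]=0xAD cont=1 payload=0x2D=45: acc |= 45<<7 -> acc=5845 shift=14
  byte[16]=0xA0 cont=1 payload=0x20=32: acc |= 32<<14 -> acc=530133 shift=21
  byte[17]=0x75 cont=0 payload=0x75=117: acc |= 117<<21 -> acc=245896917 shift=28 [end]
Varint 6: bytes[14:18] = D5 AD A0 75 -> value 245896917 (4 byte(s))

Answer: 11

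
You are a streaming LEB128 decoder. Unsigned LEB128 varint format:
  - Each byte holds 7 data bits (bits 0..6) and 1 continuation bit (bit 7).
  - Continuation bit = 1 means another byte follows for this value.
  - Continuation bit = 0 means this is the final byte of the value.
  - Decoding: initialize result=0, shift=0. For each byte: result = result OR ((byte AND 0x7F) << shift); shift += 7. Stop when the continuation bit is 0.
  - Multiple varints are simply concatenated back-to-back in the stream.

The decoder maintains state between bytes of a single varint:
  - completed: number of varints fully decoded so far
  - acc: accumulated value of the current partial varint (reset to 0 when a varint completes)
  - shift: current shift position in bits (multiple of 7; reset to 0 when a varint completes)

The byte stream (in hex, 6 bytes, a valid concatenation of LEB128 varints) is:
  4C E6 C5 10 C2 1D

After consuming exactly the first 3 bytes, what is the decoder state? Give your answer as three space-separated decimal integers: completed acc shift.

Answer: 1 8934 14

Derivation:
byte[0]=0x4C cont=0 payload=0x4C: varint #1 complete (value=76); reset -> completed=1 acc=0 shift=0
byte[1]=0xE6 cont=1 payload=0x66: acc |= 102<<0 -> completed=1 acc=102 shift=7
byte[2]=0xC5 cont=1 payload=0x45: acc |= 69<<7 -> completed=1 acc=8934 shift=14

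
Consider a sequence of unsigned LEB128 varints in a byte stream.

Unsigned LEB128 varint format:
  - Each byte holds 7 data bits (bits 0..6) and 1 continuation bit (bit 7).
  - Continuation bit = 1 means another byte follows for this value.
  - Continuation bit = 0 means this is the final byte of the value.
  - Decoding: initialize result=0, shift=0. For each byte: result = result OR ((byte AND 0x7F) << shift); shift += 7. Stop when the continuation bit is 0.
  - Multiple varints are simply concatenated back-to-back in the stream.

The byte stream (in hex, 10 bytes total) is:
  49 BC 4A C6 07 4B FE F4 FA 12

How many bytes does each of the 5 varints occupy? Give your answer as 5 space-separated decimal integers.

Answer: 1 2 2 1 4

Derivation:
  byte[0]=0x49 cont=0 payload=0x49=73: acc |= 73<<0 -> acc=73 shift=7 [end]
Varint 1: bytes[0:1] = 49 -> value 73 (1 byte(s))
  byte[1]=0xBC cont=1 payload=0x3C=60: acc |= 60<<0 -> acc=60 shift=7
  byte[2]=0x4A cont=0 payload=0x4A=74: acc |= 74<<7 -> acc=9532 shift=14 [end]
Varint 2: bytes[1:3] = BC 4A -> value 9532 (2 byte(s))
  byte[3]=0xC6 cont=1 payload=0x46=70: acc |= 70<<0 -> acc=70 shift=7
  byte[4]=0x07 cont=0 payload=0x07=7: acc |= 7<<7 -> acc=966 shift=14 [end]
Varint 3: bytes[3:5] = C6 07 -> value 966 (2 byte(s))
  byte[5]=0x4B cont=0 payload=0x4B=75: acc |= 75<<0 -> acc=75 shift=7 [end]
Varint 4: bytes[5:6] = 4B -> value 75 (1 byte(s))
  byte[6]=0xFE cont=1 payload=0x7E=126: acc |= 126<<0 -> acc=126 shift=7
  byte[7]=0xF4 cont=1 payload=0x74=116: acc |= 116<<7 -> acc=14974 shift=14
  byte[8]=0xFA cont=1 payload=0x7A=122: acc |= 122<<14 -> acc=2013822 shift=21
  byte[9]=0x12 cont=0 payload=0x12=18: acc |= 18<<21 -> acc=39762558 shift=28 [end]
Varint 5: bytes[6:10] = FE F4 FA 12 -> value 39762558 (4 byte(s))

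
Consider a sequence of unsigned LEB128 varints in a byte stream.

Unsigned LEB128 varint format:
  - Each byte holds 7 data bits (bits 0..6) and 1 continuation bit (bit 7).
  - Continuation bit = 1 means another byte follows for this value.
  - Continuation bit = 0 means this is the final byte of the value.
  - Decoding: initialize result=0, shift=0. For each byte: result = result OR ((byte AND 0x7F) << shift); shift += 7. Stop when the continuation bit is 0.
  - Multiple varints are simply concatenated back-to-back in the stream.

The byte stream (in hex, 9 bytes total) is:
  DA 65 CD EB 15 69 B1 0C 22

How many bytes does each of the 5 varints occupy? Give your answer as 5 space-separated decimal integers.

Answer: 2 3 1 2 1

Derivation:
  byte[0]=0xDA cont=1 payload=0x5A=90: acc |= 90<<0 -> acc=90 shift=7
  byte[1]=0x65 cont=0 payload=0x65=101: acc |= 101<<7 -> acc=13018 shift=14 [end]
Varint 1: bytes[0:2] = DA 65 -> value 13018 (2 byte(s))
  byte[2]=0xCD cont=1 payload=0x4D=77: acc |= 77<<0 -> acc=77 shift=7
  byte[3]=0xEB cont=1 payload=0x6B=107: acc |= 107<<7 -> acc=13773 shift=14
  byte[4]=0x15 cont=0 payload=0x15=21: acc |= 21<<14 -> acc=357837 shift=21 [end]
Varint 2: bytes[2:5] = CD EB 15 -> value 357837 (3 byte(s))
  byte[5]=0x69 cont=0 payload=0x69=105: acc |= 105<<0 -> acc=105 shift=7 [end]
Varint 3: bytes[5:6] = 69 -> value 105 (1 byte(s))
  byte[6]=0xB1 cont=1 payload=0x31=49: acc |= 49<<0 -> acc=49 shift=7
  byte[7]=0x0C cont=0 payload=0x0C=12: acc |= 12<<7 -> acc=1585 shift=14 [end]
Varint 4: bytes[6:8] = B1 0C -> value 1585 (2 byte(s))
  byte[8]=0x22 cont=0 payload=0x22=34: acc |= 34<<0 -> acc=34 shift=7 [end]
Varint 5: bytes[8:9] = 22 -> value 34 (1 byte(s))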